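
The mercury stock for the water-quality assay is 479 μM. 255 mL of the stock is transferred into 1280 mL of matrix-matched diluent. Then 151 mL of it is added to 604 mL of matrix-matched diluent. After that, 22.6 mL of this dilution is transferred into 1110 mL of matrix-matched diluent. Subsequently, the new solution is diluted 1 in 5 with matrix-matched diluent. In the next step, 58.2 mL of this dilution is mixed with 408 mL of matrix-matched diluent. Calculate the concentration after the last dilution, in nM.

Overall dilution factor = 6.020 × 5 × 50.12 × 5 × 8.010 = 6.04 × 10⁴.
479 μM / 6.04 × 10⁴ = 7.93 × 10⁻³ μM = 7.93 nM.

7.93 nM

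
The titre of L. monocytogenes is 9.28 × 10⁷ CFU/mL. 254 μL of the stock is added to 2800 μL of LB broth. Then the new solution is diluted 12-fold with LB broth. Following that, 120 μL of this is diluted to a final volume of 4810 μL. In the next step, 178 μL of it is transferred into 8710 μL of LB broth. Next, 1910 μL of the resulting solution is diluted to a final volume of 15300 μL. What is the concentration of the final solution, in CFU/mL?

40.1 CFU/mL

Overall dilution factor = 12.02 × 12 × 40.08 × 49.93 × 8.010 = 2.31 × 10⁶.
9.28 × 10⁷ CFU/mL / 2.31 × 10⁶ = 40.1 CFU/mL.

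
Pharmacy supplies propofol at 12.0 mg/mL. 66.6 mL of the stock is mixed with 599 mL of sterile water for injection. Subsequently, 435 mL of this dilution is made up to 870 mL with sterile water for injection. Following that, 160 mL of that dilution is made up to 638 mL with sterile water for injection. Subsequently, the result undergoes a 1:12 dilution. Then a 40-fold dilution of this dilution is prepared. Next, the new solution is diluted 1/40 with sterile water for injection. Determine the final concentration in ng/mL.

7.84 ng/mL

Overall dilution factor = 9.994 × 2 × 3.987 × 12 × 40 × 40 = 1.53 × 10⁶.
12.0 mg/mL / 1.53 × 10⁶ = 7.84 × 10⁻⁶ mg/mL = 7.84 ng/mL.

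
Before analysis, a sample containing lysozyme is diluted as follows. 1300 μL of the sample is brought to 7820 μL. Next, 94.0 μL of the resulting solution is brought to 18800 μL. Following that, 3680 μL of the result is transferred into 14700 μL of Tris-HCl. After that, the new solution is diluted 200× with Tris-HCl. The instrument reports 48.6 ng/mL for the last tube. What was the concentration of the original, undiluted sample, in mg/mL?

58.4 mg/mL

Overall dilution factor = 6.015 × 200 × 4.995 × 200 = 1.20 × 10⁶.
Original = 48.6 ng/mL × 1.20 × 10⁶ = 5.84 × 10⁷ ng/mL = 58.4 mg/mL.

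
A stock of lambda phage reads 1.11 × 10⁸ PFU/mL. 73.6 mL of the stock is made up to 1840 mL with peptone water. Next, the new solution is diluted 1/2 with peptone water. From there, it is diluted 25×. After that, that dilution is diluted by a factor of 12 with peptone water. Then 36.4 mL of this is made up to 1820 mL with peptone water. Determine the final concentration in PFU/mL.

148 PFU/mL

Overall dilution factor = 25 × 2 × 25 × 12 × 50 = 7.50 × 10⁵.
1.11 × 10⁸ PFU/mL / 7.50 × 10⁵ = 148 PFU/mL.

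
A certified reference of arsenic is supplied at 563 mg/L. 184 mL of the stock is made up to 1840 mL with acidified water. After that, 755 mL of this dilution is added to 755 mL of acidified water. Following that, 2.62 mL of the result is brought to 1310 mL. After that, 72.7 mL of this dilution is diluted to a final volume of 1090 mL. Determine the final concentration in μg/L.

Overall dilution factor = 10 × 2 × 500 × 14.99 = 1.50 × 10⁵.
563 mg/L / 1.50 × 10⁵ = 3.76 × 10⁻³ mg/L = 3.76 μg/L.

3.76 μg/L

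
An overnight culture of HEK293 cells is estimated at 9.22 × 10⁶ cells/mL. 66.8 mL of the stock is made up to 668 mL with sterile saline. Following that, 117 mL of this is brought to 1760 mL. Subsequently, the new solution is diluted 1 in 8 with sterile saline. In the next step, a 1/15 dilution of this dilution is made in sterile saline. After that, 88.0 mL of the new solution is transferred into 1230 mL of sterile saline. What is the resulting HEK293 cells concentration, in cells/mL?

Overall dilution factor = 10 × 15.04 × 8 × 15 × 14.98 = 2.70 × 10⁵.
9.22 × 10⁶ cells/mL / 2.70 × 10⁵ = 34.1 cells/mL.

34.1 cells/mL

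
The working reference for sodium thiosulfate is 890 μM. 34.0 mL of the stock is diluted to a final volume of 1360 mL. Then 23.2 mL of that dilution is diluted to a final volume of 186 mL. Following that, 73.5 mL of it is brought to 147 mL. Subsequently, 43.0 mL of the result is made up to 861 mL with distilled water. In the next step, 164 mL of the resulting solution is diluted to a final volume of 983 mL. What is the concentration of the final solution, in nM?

11.6 nM

Overall dilution factor = 40 × 8.017 × 2 × 20.02 × 5.994 = 7.70 × 10⁴.
890 μM / 7.70 × 10⁴ = 0.0116 μM = 11.6 nM.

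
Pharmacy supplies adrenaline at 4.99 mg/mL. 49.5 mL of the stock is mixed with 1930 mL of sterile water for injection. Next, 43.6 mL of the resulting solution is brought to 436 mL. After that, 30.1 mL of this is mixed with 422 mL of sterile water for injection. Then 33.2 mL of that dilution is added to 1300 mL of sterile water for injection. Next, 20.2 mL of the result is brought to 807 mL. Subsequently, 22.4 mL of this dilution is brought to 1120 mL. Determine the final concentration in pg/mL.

Overall dilution factor = 39.99 × 10 × 15.02 × 40.16 × 39.95 × 50 = 4.82 × 10⁸.
4.99 mg/mL / 4.82 × 10⁸ = 1.04 × 10⁻⁸ mg/mL = 10.4 pg/mL.

10.4 pg/mL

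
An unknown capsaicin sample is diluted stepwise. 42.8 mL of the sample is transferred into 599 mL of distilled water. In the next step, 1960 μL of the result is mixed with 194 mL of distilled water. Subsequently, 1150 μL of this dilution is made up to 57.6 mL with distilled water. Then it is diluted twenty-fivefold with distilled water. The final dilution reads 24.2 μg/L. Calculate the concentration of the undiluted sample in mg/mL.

Overall dilution factor = 15.00 × 99.98 × 50.09 × 25 = 1.88 × 10⁶.
Original = 24.2 μg/L × 1.88 × 10⁶ = 4.54 × 10⁷ μg/L = 45.4 mg/mL.

45.4 mg/mL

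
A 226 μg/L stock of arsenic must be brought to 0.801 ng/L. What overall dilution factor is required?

2.82 × 10⁵

Factor = C₀/C_target = 226 μg/L / 0.801 ng/L = 2.82 × 10⁵.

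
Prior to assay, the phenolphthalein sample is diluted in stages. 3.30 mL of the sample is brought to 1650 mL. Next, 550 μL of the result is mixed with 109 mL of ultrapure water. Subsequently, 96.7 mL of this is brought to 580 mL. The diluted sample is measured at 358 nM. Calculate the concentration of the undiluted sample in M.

Overall dilution factor = 500 × 199.2 × 5.998 = 5.97 × 10⁵.
Original = 358 nM × 5.97 × 10⁵ = 2.14 × 10⁸ nM = 0.214 M.

0.214 M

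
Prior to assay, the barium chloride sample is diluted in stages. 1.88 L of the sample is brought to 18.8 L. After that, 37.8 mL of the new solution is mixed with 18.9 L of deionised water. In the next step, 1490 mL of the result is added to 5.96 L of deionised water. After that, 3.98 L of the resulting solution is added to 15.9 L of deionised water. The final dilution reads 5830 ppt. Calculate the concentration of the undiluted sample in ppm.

729 ppm

Overall dilution factor = 10 × 501 × 5 × 4.995 = 1.25 × 10⁵.
Original = 5830 ppt × 1.25 × 10⁵ = 7.29 × 10⁸ ppt = 729 ppm.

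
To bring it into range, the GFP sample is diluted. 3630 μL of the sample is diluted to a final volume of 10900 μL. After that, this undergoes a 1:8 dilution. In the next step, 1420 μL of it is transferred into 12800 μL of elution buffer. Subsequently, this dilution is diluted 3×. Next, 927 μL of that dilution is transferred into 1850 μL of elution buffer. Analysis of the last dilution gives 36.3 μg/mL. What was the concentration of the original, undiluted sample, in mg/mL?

78.5 mg/mL

Overall dilution factor = 3.003 × 8 × 10.01 × 3 × 2.996 = 2162.
Original = 36.3 μg/mL × 2162 = 7.85 × 10⁴ μg/mL = 78.5 mg/mL.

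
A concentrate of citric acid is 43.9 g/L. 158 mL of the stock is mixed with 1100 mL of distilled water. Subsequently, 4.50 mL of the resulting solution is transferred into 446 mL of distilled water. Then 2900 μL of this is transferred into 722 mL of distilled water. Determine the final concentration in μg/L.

220 μg/L

Overall dilution factor = 7.962 × 100.1 × 250.0 = 1.99 × 10⁵.
43.9 g/L / 1.99 × 10⁵ = 2.20 × 10⁻⁴ g/L = 220 μg/L.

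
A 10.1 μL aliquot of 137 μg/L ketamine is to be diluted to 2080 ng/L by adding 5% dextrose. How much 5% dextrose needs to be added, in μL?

2080 ng/L = 2.08 μg/L.
V₂ = C₁V₁/C₂ = 137 × 10.1 / 2.08 = 665 μL.
Diluent to add = V₂ − V₁ = 665 − 10.1 = 655 μL.

655 μL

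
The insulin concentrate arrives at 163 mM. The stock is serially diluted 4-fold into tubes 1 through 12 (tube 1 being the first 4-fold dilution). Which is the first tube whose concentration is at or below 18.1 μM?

Tube n has concentration 163 mM / 4ⁿ.
Need 4ⁿ ≥ 163 mM / 18.1 μM = 9006, so n ≥ 6.57.
First such tube: n = 7.

tube 7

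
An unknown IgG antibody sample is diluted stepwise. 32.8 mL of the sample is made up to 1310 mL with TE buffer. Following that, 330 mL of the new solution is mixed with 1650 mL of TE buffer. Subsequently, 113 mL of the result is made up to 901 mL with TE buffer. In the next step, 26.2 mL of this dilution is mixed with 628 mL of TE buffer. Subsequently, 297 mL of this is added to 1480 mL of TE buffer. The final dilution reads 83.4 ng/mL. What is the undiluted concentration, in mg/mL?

23.8 mg/mL

Overall dilution factor = 39.94 × 6 × 7.973 × 24.97 × 5.983 = 2.85 × 10⁵.
Original = 83.4 ng/mL × 2.85 × 10⁵ = 2.38 × 10⁷ ng/mL = 23.8 mg/mL.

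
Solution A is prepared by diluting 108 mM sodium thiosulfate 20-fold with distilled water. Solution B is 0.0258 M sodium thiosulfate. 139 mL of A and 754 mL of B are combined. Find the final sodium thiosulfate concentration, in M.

0.0226 M

C_A = 108 mM / 20 = 5.40 mM.
C_B = 0.0258 M = 25.8 mM.
C_mix = (C_A·V_A + C_B·V_B)/(V_A + V_B) = (5.40×139 + 25.8×754) / 893.0 = 22.6 mM = 0.0226 M.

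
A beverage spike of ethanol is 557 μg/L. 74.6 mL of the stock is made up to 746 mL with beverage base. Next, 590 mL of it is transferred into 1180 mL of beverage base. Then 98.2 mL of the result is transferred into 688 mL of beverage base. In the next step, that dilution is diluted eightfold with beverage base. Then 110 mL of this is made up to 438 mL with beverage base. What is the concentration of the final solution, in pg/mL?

72.8 pg/mL

Overall dilution factor = 10 × 3 × 8.006 × 8 × 3.982 = 7651.
557 μg/L / 7651 = 0.0728 μg/L = 72.8 pg/mL.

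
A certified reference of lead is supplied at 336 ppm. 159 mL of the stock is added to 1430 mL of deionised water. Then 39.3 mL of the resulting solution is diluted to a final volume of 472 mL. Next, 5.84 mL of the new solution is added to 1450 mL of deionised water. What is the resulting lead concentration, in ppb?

Overall dilution factor = 9.994 × 12.01 × 249.3 = 2.99 × 10⁴.
336 ppm / 2.99 × 10⁴ = 0.0112 ppm = 11.2 ppb.

11.2 ppb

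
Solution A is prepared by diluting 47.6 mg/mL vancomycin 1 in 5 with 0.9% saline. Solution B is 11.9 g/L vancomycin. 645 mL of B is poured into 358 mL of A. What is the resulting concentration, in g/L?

11.1 g/L

C_A = 47.6 mg/mL / 5 = 9.52 mg/mL.
C_B = 11.9 g/L = 11.9 mg/mL.
C_mix = (C_A·V_A + C_B·V_B)/(V_A + V_B) = (9.52×358 + 11.9×645) / 1003 = 11.1 mg/mL = 11.1 g/L.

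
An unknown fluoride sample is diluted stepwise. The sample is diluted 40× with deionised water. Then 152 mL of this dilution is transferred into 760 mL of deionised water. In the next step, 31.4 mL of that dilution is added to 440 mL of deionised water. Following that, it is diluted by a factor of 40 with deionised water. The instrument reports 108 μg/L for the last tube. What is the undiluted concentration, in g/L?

15.6 g/L

Overall dilution factor = 40 × 6 × 15.01 × 40 = 1.44 × 10⁵.
Original = 108 μg/L × 1.44 × 10⁵ = 1.56 × 10⁷ μg/L = 15.6 g/L.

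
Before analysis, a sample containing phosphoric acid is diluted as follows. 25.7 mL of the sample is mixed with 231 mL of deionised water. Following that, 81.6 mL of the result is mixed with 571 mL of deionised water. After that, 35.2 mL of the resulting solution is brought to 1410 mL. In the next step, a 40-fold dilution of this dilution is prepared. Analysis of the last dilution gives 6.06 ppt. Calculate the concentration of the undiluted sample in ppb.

776 ppb

Overall dilution factor = 9.988 × 7.998 × 40.06 × 40 = 1.28 × 10⁵.
Original = 6.06 ppt × 1.28 × 10⁵ = 7.76 × 10⁵ ppt = 776 ppb.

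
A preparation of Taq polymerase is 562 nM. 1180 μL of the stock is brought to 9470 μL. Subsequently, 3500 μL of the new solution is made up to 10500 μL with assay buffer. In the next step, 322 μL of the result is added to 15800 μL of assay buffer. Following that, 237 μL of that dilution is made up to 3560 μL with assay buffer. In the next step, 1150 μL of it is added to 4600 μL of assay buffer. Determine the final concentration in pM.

6.21 pM

Overall dilution factor = 8.025 × 3 × 50.07 × 15.02 × 5 = 9.05 × 10⁴.
562 nM / 9.05 × 10⁴ = 6.21 × 10⁻³ nM = 6.21 pM.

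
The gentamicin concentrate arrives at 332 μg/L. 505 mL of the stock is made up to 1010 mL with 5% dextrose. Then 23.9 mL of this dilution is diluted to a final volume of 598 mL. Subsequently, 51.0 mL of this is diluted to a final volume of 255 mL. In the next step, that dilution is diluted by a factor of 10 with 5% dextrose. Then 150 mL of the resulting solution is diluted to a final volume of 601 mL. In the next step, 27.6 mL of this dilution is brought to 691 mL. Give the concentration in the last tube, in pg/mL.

1.32 pg/mL

Overall dilution factor = 2 × 25.02 × 5 × 10 × 4.007 × 25.04 = 2.51 × 10⁵.
332 μg/L / 2.51 × 10⁵ = 1.32 × 10⁻³ μg/L = 1.32 pg/mL.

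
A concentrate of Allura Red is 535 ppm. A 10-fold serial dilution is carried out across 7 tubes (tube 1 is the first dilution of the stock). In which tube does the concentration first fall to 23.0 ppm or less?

Tube n has concentration 535 ppm / 10ⁿ.
Need 10ⁿ ≥ 535 ppm / 23.0 ppm = 23.3, so n ≥ 1.37.
First such tube: n = 2.

tube 2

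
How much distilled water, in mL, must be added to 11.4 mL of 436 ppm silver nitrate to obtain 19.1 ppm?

249 mL

V₂ = C₁V₁/C₂ = 436 × 11.4 / 19.1 = 260 mL.
Diluent to add = V₂ − V₁ = 260 − 11.4 = 249 mL.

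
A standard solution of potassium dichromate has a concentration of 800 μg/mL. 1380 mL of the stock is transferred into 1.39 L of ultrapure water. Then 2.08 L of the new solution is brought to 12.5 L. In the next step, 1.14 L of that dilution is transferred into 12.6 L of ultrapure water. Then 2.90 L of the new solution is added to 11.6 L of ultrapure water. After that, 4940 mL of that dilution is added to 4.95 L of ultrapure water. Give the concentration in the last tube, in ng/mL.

Overall dilution factor = 2.007 × 6.010 × 12.05 × 5 × 2.002 = 1455.
800 μg/mL / 1455 = 0.550 μg/mL = 550 ng/mL.

550 ng/mL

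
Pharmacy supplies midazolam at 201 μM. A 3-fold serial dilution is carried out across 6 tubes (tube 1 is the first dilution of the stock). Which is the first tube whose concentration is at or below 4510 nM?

tube 4

Tube n has concentration 201 μM / 3ⁿ.
Need 3ⁿ ≥ 201 μM / 4510 nM = 44.6, so n ≥ 3.46.
First such tube: n = 4.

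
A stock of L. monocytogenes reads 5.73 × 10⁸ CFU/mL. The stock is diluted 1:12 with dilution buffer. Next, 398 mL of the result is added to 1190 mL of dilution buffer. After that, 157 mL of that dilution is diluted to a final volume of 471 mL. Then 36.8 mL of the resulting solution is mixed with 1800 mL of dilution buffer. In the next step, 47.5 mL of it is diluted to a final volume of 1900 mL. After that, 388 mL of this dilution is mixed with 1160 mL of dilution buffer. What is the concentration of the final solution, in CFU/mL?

501 CFU/mL

Overall dilution factor = 12 × 3.990 × 3 × 49.91 × 40 × 3.990 = 1.14 × 10⁶.
5.73 × 10⁸ CFU/mL / 1.14 × 10⁶ = 501 CFU/mL.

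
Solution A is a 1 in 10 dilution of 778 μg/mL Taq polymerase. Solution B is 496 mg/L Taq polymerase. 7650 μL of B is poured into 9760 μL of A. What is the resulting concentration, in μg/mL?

262 μg/mL

C_A = 778 μg/mL / 10 = 77.8 μg/mL.
C_B = 496 mg/L = 496 μg/mL.
C_mix = (C_A·V_A + C_B·V_B)/(V_A + V_B) = (77.8×9760 + 496×7650) / 17410 = 262 μg/mL.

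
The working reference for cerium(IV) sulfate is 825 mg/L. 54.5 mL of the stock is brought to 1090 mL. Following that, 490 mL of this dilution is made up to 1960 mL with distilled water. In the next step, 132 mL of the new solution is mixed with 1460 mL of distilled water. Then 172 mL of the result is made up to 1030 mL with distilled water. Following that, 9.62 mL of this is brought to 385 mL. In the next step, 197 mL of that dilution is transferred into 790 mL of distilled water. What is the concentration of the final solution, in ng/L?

Overall dilution factor = 20 × 4 × 12.06 × 5.988 × 40.02 × 5.010 = 1.16 × 10⁶.
825 mg/L / 1.16 × 10⁶ = 7.12 × 10⁻⁴ mg/L = 712 ng/L.

712 ng/L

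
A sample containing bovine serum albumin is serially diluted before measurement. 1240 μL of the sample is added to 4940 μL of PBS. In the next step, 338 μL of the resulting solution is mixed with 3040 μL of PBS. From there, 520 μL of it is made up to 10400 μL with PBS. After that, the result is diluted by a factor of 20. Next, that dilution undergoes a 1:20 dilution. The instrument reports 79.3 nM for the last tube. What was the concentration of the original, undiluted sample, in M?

Overall dilution factor = 4.984 × 9.994 × 20 × 20 × 20 = 3.98 × 10⁵.
Original = 79.3 nM × 3.98 × 10⁵ = 3.16 × 10⁷ nM = 0.0316 M.

0.0316 M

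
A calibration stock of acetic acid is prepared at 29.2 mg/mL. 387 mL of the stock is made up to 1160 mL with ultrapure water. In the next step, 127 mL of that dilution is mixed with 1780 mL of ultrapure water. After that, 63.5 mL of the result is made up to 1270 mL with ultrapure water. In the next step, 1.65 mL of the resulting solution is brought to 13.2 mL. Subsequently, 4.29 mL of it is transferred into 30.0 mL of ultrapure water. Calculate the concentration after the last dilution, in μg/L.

507 μg/L

Overall dilution factor = 2.997 × 15.02 × 20 × 8 × 7.993 = 5.76 × 10⁴.
29.2 mg/mL / 5.76 × 10⁴ = 5.07 × 10⁻⁴ mg/mL = 507 μg/L.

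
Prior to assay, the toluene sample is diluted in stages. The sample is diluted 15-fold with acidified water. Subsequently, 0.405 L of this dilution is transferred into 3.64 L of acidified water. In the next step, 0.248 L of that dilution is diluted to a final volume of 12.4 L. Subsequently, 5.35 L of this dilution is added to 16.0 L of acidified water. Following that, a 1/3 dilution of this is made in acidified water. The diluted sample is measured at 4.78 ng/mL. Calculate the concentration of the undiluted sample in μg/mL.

Overall dilution factor = 15 × 9.988 × 50 × 3.991 × 3 = 8.97 × 10⁴.
Original = 4.78 ng/mL × 8.97 × 10⁴ = 4.29 × 10⁵ ng/mL = 429 μg/mL.

429 μg/mL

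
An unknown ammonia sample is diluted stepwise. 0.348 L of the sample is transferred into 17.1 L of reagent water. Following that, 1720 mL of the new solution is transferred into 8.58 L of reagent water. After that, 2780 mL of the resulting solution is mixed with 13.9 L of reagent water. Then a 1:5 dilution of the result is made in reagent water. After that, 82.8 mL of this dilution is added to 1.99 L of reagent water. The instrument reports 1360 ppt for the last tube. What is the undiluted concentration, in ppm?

Overall dilution factor = 50.14 × 5.988 × 6 × 5 × 25.03 = 2.25 × 10⁵.
Original = 1360 ppt × 2.25 × 10⁵ = 3.07 × 10⁸ ppt = 307 ppm.

307 ppm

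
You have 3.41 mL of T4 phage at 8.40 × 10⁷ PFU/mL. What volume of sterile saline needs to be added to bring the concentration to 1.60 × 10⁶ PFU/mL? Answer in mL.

V₂ = C₁V₁/C₂ = 8.40 × 10⁷ × 3.41 / 1.60 × 10⁶ = 179 mL.
Diluent to add = V₂ − V₁ = 179 − 3.41 = 176 mL.

176 mL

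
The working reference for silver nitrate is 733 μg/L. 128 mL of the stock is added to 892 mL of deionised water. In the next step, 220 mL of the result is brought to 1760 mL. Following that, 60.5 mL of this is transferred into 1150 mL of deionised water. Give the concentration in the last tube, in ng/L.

575 ng/L

Overall dilution factor = 7.969 × 8 × 20.01 = 1276.
733 μg/L / 1276 = 0.575 μg/L = 575 ng/L.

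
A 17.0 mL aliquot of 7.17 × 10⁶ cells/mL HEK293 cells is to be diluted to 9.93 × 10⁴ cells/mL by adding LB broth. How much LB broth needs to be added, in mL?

1210 mL

V₂ = C₁V₁/C₂ = 7.17 × 10⁶ × 17.0 / 9.93 × 10⁴ = 1227 mL.
Diluent to add = V₂ − V₁ = 1227 − 17.0 = 1210 mL.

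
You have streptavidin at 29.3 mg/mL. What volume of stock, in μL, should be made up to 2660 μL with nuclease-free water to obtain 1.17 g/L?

1.17 g/L = 1.17 mg/mL.
V₁ = C₂V₂/C₁ = 1.17 × 2660 / 29.3 = 106 μL.

106 μL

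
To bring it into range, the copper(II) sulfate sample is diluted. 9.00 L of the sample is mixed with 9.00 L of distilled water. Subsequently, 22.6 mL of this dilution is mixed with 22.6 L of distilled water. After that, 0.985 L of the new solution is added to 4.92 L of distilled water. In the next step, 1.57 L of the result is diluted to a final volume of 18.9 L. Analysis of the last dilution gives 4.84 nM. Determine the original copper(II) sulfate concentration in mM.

Overall dilution factor = 2 × 1001 × 5.995 × 12.04 = 1.44 × 10⁵.
Original = 4.84 nM × 1.44 × 10⁵ = 6.99 × 10⁵ nM = 0.699 mM.

0.699 mM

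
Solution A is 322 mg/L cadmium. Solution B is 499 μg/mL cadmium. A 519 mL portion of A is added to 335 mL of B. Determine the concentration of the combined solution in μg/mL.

C_B = 499 μg/mL = 499 mg/L.
C_mix = (C_A·V_A + C_B·V_B)/(V_A + V_B) = (322×519 + 499×335) / 854.0 = 391 mg/L = 391 μg/mL.

391 μg/mL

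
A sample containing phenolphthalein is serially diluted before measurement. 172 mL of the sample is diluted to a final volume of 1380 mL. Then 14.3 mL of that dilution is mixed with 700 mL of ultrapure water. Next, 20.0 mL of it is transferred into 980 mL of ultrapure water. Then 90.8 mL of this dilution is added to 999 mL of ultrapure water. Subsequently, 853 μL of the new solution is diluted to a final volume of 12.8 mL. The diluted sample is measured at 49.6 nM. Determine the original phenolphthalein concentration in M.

Overall dilution factor = 8.023 × 49.95 × 50 × 12.00 × 15.01 = 3.61 × 10⁶.
Original = 49.6 nM × 3.61 × 10⁶ = 1.79 × 10⁸ nM = 0.179 M.

0.179 M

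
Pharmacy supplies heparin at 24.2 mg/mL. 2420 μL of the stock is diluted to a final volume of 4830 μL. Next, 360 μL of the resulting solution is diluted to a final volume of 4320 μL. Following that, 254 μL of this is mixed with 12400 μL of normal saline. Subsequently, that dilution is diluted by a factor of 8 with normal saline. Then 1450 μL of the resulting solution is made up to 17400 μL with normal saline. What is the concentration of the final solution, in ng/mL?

Overall dilution factor = 1.996 × 12 × 49.82 × 8 × 12 = 1.15 × 10⁵.
24.2 mg/mL / 1.15 × 10⁵ = 2.11 × 10⁻⁴ mg/mL = 211 ng/mL.

211 ng/mL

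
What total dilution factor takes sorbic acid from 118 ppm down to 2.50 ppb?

4.72 × 10⁴

Factor = C₀/C_target = 118 ppm / 2.50 ppb = 4.72 × 10⁴.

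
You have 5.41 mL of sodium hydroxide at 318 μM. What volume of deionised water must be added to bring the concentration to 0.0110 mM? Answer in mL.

0.0110 mM = 11.0 μM.
V₂ = C₁V₁/C₂ = 318 × 5.41 / 11.0 = 156 mL.
Diluent to add = V₂ − V₁ = 156 − 5.41 = 151 mL.

151 mL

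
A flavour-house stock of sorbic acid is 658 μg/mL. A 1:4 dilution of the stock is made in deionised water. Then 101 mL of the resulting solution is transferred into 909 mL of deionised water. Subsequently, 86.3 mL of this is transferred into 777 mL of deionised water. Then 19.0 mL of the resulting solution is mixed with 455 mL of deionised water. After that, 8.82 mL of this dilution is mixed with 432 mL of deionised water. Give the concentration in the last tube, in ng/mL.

Overall dilution factor = 4 × 10 × 10.00 × 24.95 × 49.98 = 4.99 × 10⁵.
658 μg/mL / 4.99 × 10⁵ = 1.32 × 10⁻³ μg/mL = 1.32 ng/mL.

1.32 ng/mL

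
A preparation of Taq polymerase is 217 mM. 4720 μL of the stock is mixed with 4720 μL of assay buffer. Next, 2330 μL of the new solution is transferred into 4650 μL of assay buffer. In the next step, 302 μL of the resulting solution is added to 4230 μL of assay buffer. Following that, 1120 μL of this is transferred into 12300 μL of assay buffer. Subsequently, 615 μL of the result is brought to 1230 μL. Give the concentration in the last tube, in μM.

101 μM

Overall dilution factor = 2 × 2.996 × 15.01 × 11.98 × 2 = 2155.
217 mM / 2155 = 0.101 mM = 101 μM.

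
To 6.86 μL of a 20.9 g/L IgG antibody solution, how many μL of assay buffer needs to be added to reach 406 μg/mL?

406 μg/mL = 0.406 g/L.
V₂ = C₁V₁/C₂ = 20.9 × 6.86 / 0.406 = 353 μL.
Diluent to add = V₂ − V₁ = 353 − 6.86 = 346 μL.

346 μL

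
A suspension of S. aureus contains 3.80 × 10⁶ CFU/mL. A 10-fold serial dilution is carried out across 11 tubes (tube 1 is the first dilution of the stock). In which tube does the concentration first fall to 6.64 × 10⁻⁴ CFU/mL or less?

Tube n has concentration 3.80 × 10⁶ CFU/mL / 10ⁿ.
Need 10ⁿ ≥ 3.80 × 10⁶ CFU/mL / 6.64 × 10⁻⁴ CFU/mL = 5.72 × 10⁹, so n ≥ 9.76.
First such tube: n = 10.

tube 10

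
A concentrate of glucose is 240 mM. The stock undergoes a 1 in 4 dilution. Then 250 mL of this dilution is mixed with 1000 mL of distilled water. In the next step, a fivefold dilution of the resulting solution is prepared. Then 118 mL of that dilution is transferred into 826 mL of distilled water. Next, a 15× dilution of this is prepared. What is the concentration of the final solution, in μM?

Overall dilution factor = 4 × 5 × 5 × 8 × 15 = 1.20 × 10⁴.
240 mM / 1.20 × 10⁴ = 0.0200 mM = 20.0 μM.

20.0 μM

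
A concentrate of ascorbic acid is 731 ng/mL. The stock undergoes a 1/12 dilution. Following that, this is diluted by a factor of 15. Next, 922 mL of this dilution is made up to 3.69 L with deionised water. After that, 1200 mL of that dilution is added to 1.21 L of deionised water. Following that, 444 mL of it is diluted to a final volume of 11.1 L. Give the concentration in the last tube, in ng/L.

20.2 ng/L

Overall dilution factor = 12 × 15 × 4.002 × 2.008 × 25 = 3.62 × 10⁴.
731 ng/mL / 3.62 × 10⁴ = 0.0202 ng/mL = 20.2 ng/L.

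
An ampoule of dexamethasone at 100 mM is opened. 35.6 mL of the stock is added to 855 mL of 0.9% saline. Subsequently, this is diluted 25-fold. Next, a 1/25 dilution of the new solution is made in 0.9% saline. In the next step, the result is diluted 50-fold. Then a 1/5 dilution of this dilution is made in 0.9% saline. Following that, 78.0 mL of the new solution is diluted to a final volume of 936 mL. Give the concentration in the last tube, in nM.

Overall dilution factor = 25.02 × 25 × 25 × 50 × 5 × 12 = 4.69 × 10⁷.
100 mM / 4.69 × 10⁷ = 2.13 × 10⁻⁶ mM = 2.13 nM.

2.13 nM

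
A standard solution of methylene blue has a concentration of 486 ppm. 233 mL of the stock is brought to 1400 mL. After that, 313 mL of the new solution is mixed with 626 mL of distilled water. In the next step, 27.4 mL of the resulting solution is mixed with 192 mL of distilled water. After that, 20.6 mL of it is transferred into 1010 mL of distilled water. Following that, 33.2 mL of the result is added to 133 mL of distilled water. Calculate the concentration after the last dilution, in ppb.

Overall dilution factor = 6.009 × 3 × 8.007 × 50.03 × 5.006 = 3.61 × 10⁴.
486 ppm / 3.61 × 10⁴ = 0.0134 ppm = 13.4 ppb.

13.4 ppb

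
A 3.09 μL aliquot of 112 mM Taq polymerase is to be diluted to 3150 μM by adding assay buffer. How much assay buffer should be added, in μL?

3150 μM = 3.15 mM.
V₂ = C₁V₁/C₂ = 112 × 3.09 / 3.15 = 110 μL.
Diluent to add = V₂ − V₁ = 110 − 3.09 = 107 μL.

107 μL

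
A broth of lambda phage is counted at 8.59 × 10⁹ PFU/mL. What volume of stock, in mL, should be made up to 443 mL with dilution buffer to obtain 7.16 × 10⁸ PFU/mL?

36.9 mL

V₁ = C₂V₂/C₁ = 7.16 × 10⁸ × 443 / 8.59 × 10⁹ = 36.9 mL.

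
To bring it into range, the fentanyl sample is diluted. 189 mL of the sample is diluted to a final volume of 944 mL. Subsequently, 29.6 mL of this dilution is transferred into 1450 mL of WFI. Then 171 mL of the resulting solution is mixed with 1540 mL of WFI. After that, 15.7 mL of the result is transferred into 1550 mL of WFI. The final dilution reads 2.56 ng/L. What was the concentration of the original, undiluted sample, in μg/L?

638 μg/L

Overall dilution factor = 4.995 × 49.99 × 10.01 × 99.73 = 2.49 × 10⁵.
Original = 2.56 ng/L × 2.49 × 10⁵ = 6.38 × 10⁵ ng/L = 638 μg/L.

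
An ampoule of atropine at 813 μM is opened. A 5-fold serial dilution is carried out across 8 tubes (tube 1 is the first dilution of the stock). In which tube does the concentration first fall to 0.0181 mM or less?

tube 3

Tube n has concentration 813 μM / 5ⁿ.
Need 5ⁿ ≥ 813 μM / 0.0181 mM = 44.9, so n ≥ 2.36.
First such tube: n = 3.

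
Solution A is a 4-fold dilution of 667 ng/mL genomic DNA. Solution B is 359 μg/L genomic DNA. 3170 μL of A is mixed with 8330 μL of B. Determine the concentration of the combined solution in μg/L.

306 μg/L

C_A = 667 ng/mL / 4 = 167 ng/mL.
C_B = 359 μg/L = 359 ng/mL.
C_mix = (C_A·V_A + C_B·V_B)/(V_A + V_B) = (167×3170 + 359×8330) / 11500 = 306 ng/mL = 306 μg/L.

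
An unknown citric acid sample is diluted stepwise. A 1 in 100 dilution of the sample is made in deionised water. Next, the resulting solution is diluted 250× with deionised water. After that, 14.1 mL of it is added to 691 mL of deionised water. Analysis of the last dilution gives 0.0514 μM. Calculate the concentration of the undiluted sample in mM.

Overall dilution factor = 100 × 250 × 50.01 = 1.25 × 10⁶.
Original = 0.0514 μM × 1.25 × 10⁶ = 6.43 × 10⁴ μM = 64.3 mM.

64.3 mM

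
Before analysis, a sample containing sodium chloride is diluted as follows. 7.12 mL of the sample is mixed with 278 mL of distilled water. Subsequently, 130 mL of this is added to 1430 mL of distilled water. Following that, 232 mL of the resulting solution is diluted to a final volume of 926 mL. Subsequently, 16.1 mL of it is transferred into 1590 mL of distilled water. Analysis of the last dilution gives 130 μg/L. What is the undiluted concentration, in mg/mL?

Overall dilution factor = 40.04 × 12 × 3.991 × 99.76 = 1.91 × 10⁵.
Original = 130 μg/L × 1.91 × 10⁵ = 2.49 × 10⁷ μg/L = 24.9 mg/mL.

24.9 mg/mL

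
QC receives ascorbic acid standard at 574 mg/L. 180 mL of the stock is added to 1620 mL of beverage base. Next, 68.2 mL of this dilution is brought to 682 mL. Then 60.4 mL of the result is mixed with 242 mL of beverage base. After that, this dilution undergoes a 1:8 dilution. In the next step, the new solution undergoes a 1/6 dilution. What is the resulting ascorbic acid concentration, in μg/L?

23.9 μg/L

Overall dilution factor = 10 × 10 × 5.007 × 8 × 6 = 2.40 × 10⁴.
574 mg/L / 2.40 × 10⁴ = 0.0239 mg/L = 23.9 μg/L.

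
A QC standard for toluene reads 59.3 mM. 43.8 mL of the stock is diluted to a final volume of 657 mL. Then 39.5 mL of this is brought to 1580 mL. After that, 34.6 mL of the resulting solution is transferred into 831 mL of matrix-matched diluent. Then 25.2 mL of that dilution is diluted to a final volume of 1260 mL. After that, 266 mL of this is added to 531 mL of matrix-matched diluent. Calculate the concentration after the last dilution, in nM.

26.4 nM

Overall dilution factor = 15 × 40 × 25.02 × 50 × 2.996 = 2.25 × 10⁶.
59.3 mM / 2.25 × 10⁶ = 2.64 × 10⁻⁵ mM = 26.4 nM.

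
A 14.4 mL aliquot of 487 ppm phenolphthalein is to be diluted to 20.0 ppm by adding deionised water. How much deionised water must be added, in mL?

V₂ = C₁V₁/C₂ = 487 × 14.4 / 20.0 = 351 mL.
Diluent to add = V₂ − V₁ = 351 − 14.4 = 336 mL.

336 mL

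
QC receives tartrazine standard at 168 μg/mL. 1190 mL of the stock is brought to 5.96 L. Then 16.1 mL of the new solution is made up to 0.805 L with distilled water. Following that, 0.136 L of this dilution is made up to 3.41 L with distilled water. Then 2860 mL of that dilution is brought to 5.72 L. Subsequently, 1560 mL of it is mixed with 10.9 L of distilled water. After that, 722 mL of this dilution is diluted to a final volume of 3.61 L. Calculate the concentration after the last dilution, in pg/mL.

Overall dilution factor = 5.008 × 50 × 25.07 × 2 × 7.987 × 5 = 5.02 × 10⁵.
168 μg/mL / 5.02 × 10⁵ = 3.35 × 10⁻⁴ μg/mL = 335 pg/mL.

335 pg/mL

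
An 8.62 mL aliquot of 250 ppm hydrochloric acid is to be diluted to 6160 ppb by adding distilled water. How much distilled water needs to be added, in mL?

6160 ppb = 6.16 ppm.
V₂ = C₁V₁/C₂ = 250 × 8.62 / 6.16 = 350 mL.
Diluent to add = V₂ − V₁ = 350 − 8.62 = 341 mL.

341 mL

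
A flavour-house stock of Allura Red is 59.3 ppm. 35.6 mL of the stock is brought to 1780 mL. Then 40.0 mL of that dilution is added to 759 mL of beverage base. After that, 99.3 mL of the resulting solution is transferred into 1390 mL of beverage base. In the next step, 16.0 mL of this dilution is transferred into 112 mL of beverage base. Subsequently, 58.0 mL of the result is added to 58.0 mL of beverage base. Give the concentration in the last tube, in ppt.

Overall dilution factor = 50 × 19.98 × 15.00 × 8 × 2 = 2.40 × 10⁵.
59.3 ppm / 2.40 × 10⁵ = 2.47 × 10⁻⁴ ppm = 247 ppt.

247 ppt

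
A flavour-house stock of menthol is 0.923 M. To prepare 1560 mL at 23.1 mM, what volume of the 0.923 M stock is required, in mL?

23.1 mM = 0.0231 M.
V₁ = C₂V₂/C₁ = 0.0231 × 1560 / 0.923 = 39.0 mL.

39.0 mL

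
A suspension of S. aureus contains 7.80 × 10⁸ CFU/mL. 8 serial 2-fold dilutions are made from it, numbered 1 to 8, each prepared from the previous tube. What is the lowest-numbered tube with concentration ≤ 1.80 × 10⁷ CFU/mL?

tube 6

Tube n has concentration 7.80 × 10⁸ CFU/mL / 2ⁿ.
Need 2ⁿ ≥ 7.80 × 10⁸ CFU/mL / 1.80 × 10⁷ CFU/mL = 43.3, so n ≥ 5.44.
First such tube: n = 6.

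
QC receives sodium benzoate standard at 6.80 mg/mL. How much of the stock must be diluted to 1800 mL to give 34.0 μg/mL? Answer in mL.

34.0 μg/mL = 0.0340 mg/mL.
V₁ = C₂V₂/C₁ = 0.0340 × 1800 / 6.80 = 9.00 mL.

9.00 mL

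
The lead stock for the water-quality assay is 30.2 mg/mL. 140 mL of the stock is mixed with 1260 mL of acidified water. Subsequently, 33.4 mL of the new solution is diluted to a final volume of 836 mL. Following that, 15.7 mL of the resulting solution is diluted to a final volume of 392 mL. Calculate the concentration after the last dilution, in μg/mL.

Overall dilution factor = 10 × 25.03 × 24.97 = 6250.
30.2 mg/mL / 6250 = 4.83 × 10⁻³ mg/mL = 4.83 μg/mL.

4.83 μg/mL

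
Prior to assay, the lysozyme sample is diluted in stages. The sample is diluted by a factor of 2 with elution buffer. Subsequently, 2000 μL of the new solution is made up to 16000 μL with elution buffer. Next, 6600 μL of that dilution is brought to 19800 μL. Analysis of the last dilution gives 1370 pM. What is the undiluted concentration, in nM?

Overall dilution factor = 2 × 8 × 3 = 48.0.
Original = 1370 pM × 48.0 = 6.58 × 10⁴ pM = 65.8 nM.

65.8 nM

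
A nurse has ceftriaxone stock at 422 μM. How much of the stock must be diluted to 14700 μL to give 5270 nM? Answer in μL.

184 μL

5270 nM = 5.27 μM.
V₁ = C₂V₂/C₁ = 5.27 × 14700 / 422 = 184 μL.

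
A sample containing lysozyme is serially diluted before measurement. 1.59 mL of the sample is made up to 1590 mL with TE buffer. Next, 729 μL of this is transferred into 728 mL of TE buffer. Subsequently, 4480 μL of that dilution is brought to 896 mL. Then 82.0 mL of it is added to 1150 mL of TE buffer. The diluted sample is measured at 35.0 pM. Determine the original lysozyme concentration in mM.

105 mM

Overall dilution factor = 1000 × 999.6 × 200 × 15.02 = 3.00 × 10⁹.
Original = 35.0 pM × 3.00 × 10⁹ = 1.05 × 10¹¹ pM = 105 mM.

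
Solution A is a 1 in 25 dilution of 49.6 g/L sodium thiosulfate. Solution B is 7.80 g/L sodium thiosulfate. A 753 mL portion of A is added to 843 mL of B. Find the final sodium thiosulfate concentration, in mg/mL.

C_A = 49.6 g/L / 25 = 1.98 g/L.
C_mix = (C_A·V_A + C_B·V_B)/(V_A + V_B) = (1.98×753 + 7.80×843) / 1596 = 5.06 g/L = 5.06 mg/mL.

5.06 mg/mL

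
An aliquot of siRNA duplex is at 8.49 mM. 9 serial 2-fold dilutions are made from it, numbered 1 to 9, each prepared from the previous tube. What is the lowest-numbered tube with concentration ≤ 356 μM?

tube 5

Tube n has concentration 8.49 mM / 2ⁿ.
Need 2ⁿ ≥ 8.49 mM / 356 μM = 23.8, so n ≥ 4.58.
First such tube: n = 5.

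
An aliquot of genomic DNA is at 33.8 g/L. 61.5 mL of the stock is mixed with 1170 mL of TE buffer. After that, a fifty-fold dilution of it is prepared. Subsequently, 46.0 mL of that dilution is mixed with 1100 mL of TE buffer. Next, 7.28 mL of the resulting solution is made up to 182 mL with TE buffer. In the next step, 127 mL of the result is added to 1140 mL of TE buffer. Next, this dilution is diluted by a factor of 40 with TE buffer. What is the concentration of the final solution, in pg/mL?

136 pg/mL

Overall dilution factor = 20.02 × 50 × 24.91 × 25 × 9.976 × 40 = 2.49 × 10⁸.
33.8 g/L / 2.49 × 10⁸ = 1.36 × 10⁻⁷ g/L = 136 pg/mL.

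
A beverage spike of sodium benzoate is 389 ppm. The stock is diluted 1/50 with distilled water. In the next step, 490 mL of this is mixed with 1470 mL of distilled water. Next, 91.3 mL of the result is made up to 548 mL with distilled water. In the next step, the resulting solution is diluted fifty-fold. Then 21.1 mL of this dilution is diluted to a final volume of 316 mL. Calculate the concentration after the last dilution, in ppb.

Overall dilution factor = 50 × 4 × 6.002 × 50 × 14.98 = 8.99 × 10⁵.
389 ppm / 8.99 × 10⁵ = 4.33 × 10⁻⁴ ppm = 0.433 ppb.

0.433 ppb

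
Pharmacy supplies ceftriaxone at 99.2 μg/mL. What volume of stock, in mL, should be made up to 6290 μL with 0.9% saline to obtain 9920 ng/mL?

0.629 mL

9920 ng/mL = 9.92 μg/mL.
V₁ = C₂V₂/C₁ = 9.92 × 6290 / 99.2 = 629 μL = 0.629 mL.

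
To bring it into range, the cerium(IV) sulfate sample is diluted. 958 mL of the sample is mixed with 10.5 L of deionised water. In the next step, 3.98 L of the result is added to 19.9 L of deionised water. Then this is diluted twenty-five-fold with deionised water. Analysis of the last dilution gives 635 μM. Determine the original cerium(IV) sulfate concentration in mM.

1140 mM

Overall dilution factor = 11.96 × 6 × 25 = 1794.
Original = 635 μM × 1794 = 1.14 × 10⁶ μM = 1140 mM.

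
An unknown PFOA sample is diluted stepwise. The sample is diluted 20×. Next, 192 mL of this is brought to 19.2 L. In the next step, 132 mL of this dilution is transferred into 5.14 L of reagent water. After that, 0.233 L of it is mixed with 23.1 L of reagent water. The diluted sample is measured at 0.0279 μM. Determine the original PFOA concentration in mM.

223 mM

Overall dilution factor = 20 × 100 × 39.94 × 100.1 = 8.00 × 10⁶.
Original = 0.0279 μM × 8.00 × 10⁶ = 2.23 × 10⁵ μM = 223 mM.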